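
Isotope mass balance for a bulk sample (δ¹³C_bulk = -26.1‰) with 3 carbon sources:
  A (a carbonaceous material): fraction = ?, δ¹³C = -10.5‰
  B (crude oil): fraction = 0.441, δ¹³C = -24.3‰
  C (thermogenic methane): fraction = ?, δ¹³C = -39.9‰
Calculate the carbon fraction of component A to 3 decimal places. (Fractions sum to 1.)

Let f_A and f_C be the unknown fractions; fractions sum to 1 so f_A + f_C = 0.559.
Mass balance: Σ fᵢ·δᵢ = δ_bulk ⇒ f_A·(-10.5) + f_C·(-39.9) = -26.1 − (-10.716) = -15.384
Substitute f_C = 0.559 − f_A:
f_A·(-10.5 − -39.9) = -15.384 − 0.559×(-39.9) = 6.920
f_A = 6.920 / 29.4 = 0.2354

0.235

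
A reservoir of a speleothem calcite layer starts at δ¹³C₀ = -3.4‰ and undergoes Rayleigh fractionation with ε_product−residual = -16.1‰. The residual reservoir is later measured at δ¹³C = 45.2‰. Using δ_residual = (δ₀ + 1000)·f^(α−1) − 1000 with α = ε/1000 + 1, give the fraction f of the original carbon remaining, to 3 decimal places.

α − 1 = ε/1000 = -0.0161
(δ_res + 1000)/(δ₀ + 1000) = (45.2 + 1000)/(-3.4 + 1000) = 1045.2/996.6 = 1.048766
f = 1.048766^(1/-0.0161) = exp(ln(1.048766)/-0.0161) = exp(0.04761/-0.0161)
f = exp(-2.9574) = 0.0520

0.052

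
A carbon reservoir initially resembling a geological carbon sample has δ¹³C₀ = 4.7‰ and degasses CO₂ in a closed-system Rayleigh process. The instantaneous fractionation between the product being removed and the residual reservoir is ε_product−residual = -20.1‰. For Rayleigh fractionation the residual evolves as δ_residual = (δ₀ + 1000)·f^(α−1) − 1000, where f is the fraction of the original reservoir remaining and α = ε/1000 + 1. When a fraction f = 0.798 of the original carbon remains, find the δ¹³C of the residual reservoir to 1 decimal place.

Rayleigh residual: δ_res = (δ₀ + 1000)·f^(α−1) − 1000
α = ε/1000 + 1 = 0.97990, so α − 1 = -0.02010
f^(α−1) = 0.798^(-0.02010) = 1.004546
δ_res = (4.7 + 1000) × 1.004546 − 1000 = 1009.267 − 1000 = 9.27‰

9.3‰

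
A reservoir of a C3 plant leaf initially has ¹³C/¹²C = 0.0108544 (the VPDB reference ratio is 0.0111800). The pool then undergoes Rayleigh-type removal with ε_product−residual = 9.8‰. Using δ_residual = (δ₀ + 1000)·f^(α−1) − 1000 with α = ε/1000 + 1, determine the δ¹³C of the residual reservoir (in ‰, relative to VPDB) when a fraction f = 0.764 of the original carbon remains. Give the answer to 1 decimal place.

-31.7‰

δ₀ = (0.0108544/0.0111800 − 1)×1000 = (0.970877 − 1)×1000 = -29.123‰
α − 1 = ε/1000 = 0.0098
f^(α−1) = 0.764^(0.0098) = 0.997365
δ_res = (-29.123 + 1000) × 0.997365 − 1000 = 968.319 − 1000 = -31.68‰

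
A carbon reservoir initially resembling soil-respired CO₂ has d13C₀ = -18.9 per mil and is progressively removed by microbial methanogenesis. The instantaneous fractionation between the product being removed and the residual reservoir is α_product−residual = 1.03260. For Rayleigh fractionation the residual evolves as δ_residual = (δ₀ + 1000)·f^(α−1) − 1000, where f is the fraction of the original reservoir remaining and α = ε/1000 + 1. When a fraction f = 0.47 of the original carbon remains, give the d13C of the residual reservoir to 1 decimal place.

-42.8 per mil

Rayleigh residual: δ_res = (δ₀ + 1000)·f^(α−1) − 1000
α − 1 = 0.03260
f^(α−1) = 0.47^(0.03260) = 0.975687
δ_res = (-18.9 + 1000) × 0.975687 − 1000 = 957.246 − 1000 = -42.75 per mil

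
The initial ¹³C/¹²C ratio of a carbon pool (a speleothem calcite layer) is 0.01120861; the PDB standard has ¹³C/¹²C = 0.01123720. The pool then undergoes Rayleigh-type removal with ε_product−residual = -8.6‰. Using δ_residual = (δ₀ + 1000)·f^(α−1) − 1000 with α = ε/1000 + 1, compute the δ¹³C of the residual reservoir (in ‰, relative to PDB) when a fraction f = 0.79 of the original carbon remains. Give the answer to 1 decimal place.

-0.5‰

δ₀ = (0.01120861/0.01123720 − 1)×1000 = (0.997456 − 1)×1000 = -2.544‰
α − 1 = ε/1000 = -0.0086
f^(α−1) = 0.79^(-0.0086) = 1.002029
δ_res = (-2.544 + 1000) × 1.002029 − 1000 = 999.480 − 1000 = -0.52‰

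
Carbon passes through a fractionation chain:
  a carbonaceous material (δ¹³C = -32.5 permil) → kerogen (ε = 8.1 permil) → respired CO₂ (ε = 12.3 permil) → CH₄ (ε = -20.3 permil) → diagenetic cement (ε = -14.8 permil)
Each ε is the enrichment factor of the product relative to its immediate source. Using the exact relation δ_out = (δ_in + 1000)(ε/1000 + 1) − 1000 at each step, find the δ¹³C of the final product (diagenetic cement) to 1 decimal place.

step 1: δ = (-32.50 + 1000)·(8.1/1000 + 1) − 1000 = -24.66 permil
step 2: δ = (-24.66 + 1000)·(12.3/1000 + 1) − 1000 = -12.67 permil
step 3: δ = (-12.67 + 1000)·(-20.3/1000 + 1) − 1000 = -32.71 permil
step 4: δ = (-32.71 + 1000)·(-14.8/1000 + 1) − 1000 = -47.03 permil

-47.0 permil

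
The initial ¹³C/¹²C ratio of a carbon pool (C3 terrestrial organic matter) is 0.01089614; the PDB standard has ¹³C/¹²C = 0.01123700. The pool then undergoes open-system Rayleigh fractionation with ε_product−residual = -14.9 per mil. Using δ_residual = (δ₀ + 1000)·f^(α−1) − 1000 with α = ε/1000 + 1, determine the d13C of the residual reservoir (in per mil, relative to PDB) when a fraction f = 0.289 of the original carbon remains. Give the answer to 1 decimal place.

δ₀ = (0.01089614/0.01123700 − 1)×1000 = (0.969666 − 1)×1000 = -30.334 per mil
α − 1 = ε/1000 = -0.0149
f^(α−1) = 0.289^(-0.0149) = 1.018668
δ_res = (-30.334 + 1000) × 1.018668 − 1000 = 987.768 − 1000 = -12.23 per mil

-12.2 per mil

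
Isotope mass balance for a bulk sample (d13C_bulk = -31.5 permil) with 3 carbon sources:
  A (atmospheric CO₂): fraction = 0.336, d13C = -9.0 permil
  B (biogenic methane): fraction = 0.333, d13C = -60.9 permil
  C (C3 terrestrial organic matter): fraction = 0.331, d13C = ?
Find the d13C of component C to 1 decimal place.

-24.8 permil

Isotope mass balance: δ_bulk = Σ fᵢ·δᵢ.
-31.5 = 0.336×(-9.0) + 0.333×(-60.9) + 0.331×δ_C
0.331·δ_C = -31.5 − (-23.304) = -8.196
δ_C = -8.196 / 0.331 = -24.76 permil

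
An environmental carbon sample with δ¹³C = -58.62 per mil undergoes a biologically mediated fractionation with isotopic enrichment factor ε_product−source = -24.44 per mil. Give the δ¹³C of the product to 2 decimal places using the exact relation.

-81.63 per mil

To first order, δ_product ≈ δ_source + ε = -83.06 per mil.
Exactly, δ_product = (δ_source + 1000)·(ε/1000 + 1) − 1000.
δ_product = (-58.62 + 1000) × (-24.44/1000 + 1) − 1000
δ_product = -81.627 per mil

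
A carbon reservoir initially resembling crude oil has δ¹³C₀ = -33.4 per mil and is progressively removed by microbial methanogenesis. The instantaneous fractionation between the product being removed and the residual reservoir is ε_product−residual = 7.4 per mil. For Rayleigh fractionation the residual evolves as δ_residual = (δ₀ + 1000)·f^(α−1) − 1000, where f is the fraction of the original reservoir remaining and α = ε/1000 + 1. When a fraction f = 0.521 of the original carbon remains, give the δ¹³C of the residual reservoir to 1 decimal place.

-38.1 per mil

Rayleigh residual: δ_res = (δ₀ + 1000)·f^(α−1) − 1000
α = ε/1000 + 1 = 1.00740, so α − 1 = 0.00740
f^(α−1) = 0.521^(0.00740) = 0.995187
δ_res = (-33.4 + 1000) × 0.995187 − 1000 = 961.948 − 1000 = -38.05 per mil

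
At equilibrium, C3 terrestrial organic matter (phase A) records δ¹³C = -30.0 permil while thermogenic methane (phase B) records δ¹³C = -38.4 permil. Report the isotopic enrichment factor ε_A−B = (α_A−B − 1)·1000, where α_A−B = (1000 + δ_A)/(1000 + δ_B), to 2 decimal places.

α_A−B = (1000 + -30.0) / (1000 + -38.4) = 970.0 / 961.6 = 1.008735
ε_A−B = (1.008735 − 1) × 1000 = 8.735 permil
(The approximation ε ≈ δ_A − δ_B would give 8.4 permil.)

8.74 permil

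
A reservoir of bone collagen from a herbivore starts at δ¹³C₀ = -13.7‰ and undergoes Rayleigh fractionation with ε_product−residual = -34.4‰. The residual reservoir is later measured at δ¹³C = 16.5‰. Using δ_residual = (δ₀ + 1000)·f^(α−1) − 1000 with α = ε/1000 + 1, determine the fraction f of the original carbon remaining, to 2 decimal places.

α − 1 = ε/1000 = -0.0344
(δ_res + 1000)/(δ₀ + 1000) = (16.5 + 1000)/(-13.7 + 1000) = 1016.5/986.3 = 1.030619
f = 1.030619^(1/-0.0344) = exp(ln(1.030619)/-0.0344) = exp(0.03016/-0.0344)
f = exp(-0.8767) = 0.4161

0.42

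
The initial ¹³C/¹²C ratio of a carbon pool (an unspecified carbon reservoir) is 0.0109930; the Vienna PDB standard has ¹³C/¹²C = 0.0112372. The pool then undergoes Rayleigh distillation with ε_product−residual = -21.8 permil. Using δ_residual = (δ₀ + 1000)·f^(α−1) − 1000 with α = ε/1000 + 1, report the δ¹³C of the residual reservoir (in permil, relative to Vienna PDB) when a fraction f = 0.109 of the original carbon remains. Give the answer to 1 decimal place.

26.7 permil

δ₀ = (0.0109930/0.0112372 − 1)×1000 = (0.978269 − 1)×1000 = -21.731 permil
α − 1 = ε/1000 = -0.0218
f^(α−1) = 0.109^(-0.0218) = 1.049504
δ_res = (-21.731 + 1000) × 1.049504 − 1000 = 1026.697 − 1000 = 26.70 permil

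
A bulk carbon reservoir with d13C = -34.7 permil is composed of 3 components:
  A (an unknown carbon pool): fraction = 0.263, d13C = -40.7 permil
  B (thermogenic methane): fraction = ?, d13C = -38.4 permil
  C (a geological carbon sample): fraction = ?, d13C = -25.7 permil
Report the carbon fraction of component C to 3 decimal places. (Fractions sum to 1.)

0.339

Let f_C and f_B be the unknown fractions; fractions sum to 1 so f_C + f_B = 0.737.
Mass balance: Σ fᵢ·δᵢ = δ_bulk ⇒ f_C·(-25.7) + f_B·(-38.4) = -34.7 − (-10.704) = -23.996
Substitute f_B = 0.737 − f_C:
f_C·(-25.7 − -38.4) = -23.996 − 0.737×(-38.4) = 4.305
f_C = 4.305 / 12.7 = 0.3390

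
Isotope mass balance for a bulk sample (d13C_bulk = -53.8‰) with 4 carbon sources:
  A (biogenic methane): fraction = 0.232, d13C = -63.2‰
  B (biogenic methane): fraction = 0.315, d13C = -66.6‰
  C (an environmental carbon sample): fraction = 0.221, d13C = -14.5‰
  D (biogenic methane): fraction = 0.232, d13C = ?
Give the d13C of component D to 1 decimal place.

-64.5‰

Isotope mass balance: δ_bulk = Σ fᵢ·δᵢ.
-53.8 = 0.232×(-63.2) + 0.315×(-66.6) + 0.221×(-14.5) + 0.232×δ_D
0.232·δ_D = -53.8 − (-38.846) = -14.954
δ_D = -14.954 / 0.232 = -64.46‰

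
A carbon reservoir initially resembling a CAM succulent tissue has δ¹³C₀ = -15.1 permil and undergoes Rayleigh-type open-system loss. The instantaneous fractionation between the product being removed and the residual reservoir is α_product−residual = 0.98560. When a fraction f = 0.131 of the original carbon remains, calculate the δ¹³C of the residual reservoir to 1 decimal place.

Rayleigh residual: δ_res = (δ₀ + 1000)·f^(α−1) − 1000
α − 1 = -0.01440
f^(α−1) = 0.131^(-0.01440) = 1.029701
δ_res = (-15.1 + 1000) × 1.029701 − 1000 = 1014.153 − 1000 = 14.15 permil

14.2 permil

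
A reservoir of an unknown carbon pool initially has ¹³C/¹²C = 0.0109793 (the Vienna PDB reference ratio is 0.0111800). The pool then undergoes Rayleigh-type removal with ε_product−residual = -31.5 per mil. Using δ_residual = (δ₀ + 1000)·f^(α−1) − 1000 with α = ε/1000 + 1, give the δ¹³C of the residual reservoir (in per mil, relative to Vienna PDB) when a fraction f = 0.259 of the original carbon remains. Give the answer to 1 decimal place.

δ₀ = (0.0109793/0.0111800 − 1)×1000 = (0.982048 − 1)×1000 = -17.952 per mil
α − 1 = ε/1000 = -0.0315
f^(α−1) = 0.259^(-0.0315) = 1.043473
δ_res = (-17.952 + 1000) × 1.043473 − 1000 = 1024.741 − 1000 = 24.74 per mil

24.7 per mil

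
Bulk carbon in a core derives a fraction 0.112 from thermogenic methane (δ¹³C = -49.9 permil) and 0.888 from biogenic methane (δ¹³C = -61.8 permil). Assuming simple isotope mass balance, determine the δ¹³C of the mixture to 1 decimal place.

-60.5 permil

δ_mix = f_A·δ_A + f_B·δ_B
δ_mix = 0.112 × (-49.9) + 0.888 × (-61.8)
δ_mix = -5.59 + -54.88 = -60.47 permil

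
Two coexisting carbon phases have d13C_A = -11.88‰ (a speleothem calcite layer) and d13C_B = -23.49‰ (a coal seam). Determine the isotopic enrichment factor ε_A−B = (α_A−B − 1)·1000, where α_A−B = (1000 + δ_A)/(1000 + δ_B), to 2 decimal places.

11.89‰

α_A−B = (1000 + -11.88) / (1000 + -23.49) = 988.12 / 976.51 = 1.011889
ε_A−B = (1.011889 − 1) × 1000 = 11.889‰
(The approximation ε ≈ δ_A − δ_B would give 11.61‰.)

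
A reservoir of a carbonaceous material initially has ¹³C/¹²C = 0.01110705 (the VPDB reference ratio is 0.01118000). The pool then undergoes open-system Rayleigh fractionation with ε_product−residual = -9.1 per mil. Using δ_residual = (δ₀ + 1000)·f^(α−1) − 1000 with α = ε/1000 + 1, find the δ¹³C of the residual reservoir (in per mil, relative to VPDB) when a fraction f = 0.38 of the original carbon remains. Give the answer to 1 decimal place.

2.3 per mil

δ₀ = (0.01110705/0.01118000 − 1)×1000 = (0.993475 − 1)×1000 = -6.525 per mil
α − 1 = ε/1000 = -0.0091
f^(α−1) = 0.38^(-0.0091) = 1.008844
δ_res = (-6.525 + 1000) × 1.008844 − 1000 = 1002.261 − 1000 = 2.26 per mil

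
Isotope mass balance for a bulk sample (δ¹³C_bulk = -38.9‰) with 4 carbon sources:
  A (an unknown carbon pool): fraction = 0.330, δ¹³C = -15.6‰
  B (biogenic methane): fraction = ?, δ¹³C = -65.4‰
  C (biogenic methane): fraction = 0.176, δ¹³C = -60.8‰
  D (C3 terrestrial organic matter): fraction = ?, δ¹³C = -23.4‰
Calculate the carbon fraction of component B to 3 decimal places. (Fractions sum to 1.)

0.274

Let f_B and f_D be the unknown fractions; fractions sum to 1 so f_B + f_D = 0.494.
Mass balance: Σ fᵢ·δᵢ = δ_bulk ⇒ f_B·(-65.4) + f_D·(-23.4) = -38.9 − (-15.849) = -23.051
Substitute f_D = 0.494 − f_B:
f_B·(-65.4 − -23.4) = -23.051 − 0.494×(-23.4) = -11.492
f_B = -11.492 / -42.0 = 0.2736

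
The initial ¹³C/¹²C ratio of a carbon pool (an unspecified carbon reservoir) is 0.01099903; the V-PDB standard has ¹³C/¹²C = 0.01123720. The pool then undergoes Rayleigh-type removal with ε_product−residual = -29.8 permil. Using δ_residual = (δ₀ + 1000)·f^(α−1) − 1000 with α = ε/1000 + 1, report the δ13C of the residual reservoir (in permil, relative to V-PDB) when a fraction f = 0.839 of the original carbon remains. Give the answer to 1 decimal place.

-16.1 permil

δ₀ = (0.01099903/0.01123720 − 1)×1000 = (0.978805 − 1)×1000 = -21.195 permil
α − 1 = ε/1000 = -0.0298
f^(α−1) = 0.839^(-0.0298) = 1.005245
δ_res = (-21.195 + 1000) × 1.005245 − 1000 = 983.939 − 1000 = -16.06 permil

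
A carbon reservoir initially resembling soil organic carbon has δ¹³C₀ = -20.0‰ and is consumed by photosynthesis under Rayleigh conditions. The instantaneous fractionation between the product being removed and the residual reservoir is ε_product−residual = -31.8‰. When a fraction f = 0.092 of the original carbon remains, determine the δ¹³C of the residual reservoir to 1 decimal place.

57.2‰

Rayleigh residual: δ_res = (δ₀ + 1000)·f^(α−1) − 1000
α = ε/1000 + 1 = 0.96820, so α − 1 = -0.03180
f^(α−1) = 0.092^(-0.03180) = 1.078826
δ_res = (-20.0 + 1000) × 1.078826 − 1000 = 1057.250 − 1000 = 57.25‰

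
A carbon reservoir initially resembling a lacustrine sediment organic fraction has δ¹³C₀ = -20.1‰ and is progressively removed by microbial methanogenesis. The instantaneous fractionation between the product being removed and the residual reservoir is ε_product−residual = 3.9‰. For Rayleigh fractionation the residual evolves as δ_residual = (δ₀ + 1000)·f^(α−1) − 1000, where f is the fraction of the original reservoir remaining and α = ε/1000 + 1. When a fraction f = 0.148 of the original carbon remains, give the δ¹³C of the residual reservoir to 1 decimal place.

-27.4‰

Rayleigh residual: δ_res = (δ₀ + 1000)·f^(α−1) − 1000
α = ε/1000 + 1 = 1.00390, so α − 1 = 0.00390
f^(α−1) = 0.148^(0.00390) = 0.992577
δ_res = (-20.1 + 1000) × 0.992577 − 1000 = 972.626 − 1000 = -27.37‰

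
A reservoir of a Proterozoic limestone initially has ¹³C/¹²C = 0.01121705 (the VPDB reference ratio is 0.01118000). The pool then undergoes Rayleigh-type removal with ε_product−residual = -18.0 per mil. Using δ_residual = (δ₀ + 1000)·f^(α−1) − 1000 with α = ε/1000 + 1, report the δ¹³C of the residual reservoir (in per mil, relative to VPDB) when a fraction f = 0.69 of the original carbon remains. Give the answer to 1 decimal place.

10.0 per mil

δ₀ = (0.01121705/0.01118000 − 1)×1000 = (1.003314 − 1)×1000 = 3.314 per mil
α − 1 = ε/1000 = -0.0180
f^(α−1) = 0.69^(-0.0180) = 1.006702
δ_res = (3.314 + 1000) × 1.006702 − 1000 = 1010.038 − 1000 = 10.04 per mil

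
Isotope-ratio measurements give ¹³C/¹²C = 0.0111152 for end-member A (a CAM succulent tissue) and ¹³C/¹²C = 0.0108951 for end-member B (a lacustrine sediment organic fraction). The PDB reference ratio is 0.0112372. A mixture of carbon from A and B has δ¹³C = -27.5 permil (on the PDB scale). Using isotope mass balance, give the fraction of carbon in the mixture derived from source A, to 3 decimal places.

δ_A = (0.0111152/0.0112372 − 1)×1000 = (0.989143 − 1)×1000 = -10.857 permil
δ_B = (0.0108951/0.0112372 − 1)×1000 = (0.969556 − 1)×1000 = -30.444 permil
f_A = (δ_mix − δ_B)/(δ_A − δ_B) = (-27.5 − (-30.444))/(-10.857 − (-30.444))
f_A = 2.944 / 19.587 = 0.1503

0.150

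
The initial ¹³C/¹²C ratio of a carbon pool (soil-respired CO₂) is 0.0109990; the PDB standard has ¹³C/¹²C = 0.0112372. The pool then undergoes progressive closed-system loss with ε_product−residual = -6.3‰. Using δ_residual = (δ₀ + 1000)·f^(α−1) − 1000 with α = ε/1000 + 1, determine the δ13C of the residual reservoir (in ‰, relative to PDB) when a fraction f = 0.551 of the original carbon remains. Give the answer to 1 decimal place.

-17.5‰

δ₀ = (0.0109990/0.0112372 − 1)×1000 = (0.978803 − 1)×1000 = -21.197‰
α − 1 = ε/1000 = -0.0063
f^(α−1) = 0.551^(-0.0063) = 1.003762
δ_res = (-21.197 + 1000) × 1.003762 − 1000 = 982.485 − 1000 = -17.52‰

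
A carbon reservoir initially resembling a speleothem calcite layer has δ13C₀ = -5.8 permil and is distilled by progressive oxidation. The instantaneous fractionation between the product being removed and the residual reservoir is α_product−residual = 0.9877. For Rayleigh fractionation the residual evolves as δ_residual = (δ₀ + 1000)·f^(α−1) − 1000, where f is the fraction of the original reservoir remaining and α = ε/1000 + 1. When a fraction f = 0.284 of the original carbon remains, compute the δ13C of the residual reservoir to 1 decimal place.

Rayleigh residual: δ_res = (δ₀ + 1000)·f^(α−1) − 1000
α − 1 = -0.01230
f^(α−1) = 0.284^(-0.01230) = 1.015603
δ_res = (-5.8 + 1000) × 1.015603 − 1000 = 1009.713 − 1000 = 9.71 permil

9.7 permil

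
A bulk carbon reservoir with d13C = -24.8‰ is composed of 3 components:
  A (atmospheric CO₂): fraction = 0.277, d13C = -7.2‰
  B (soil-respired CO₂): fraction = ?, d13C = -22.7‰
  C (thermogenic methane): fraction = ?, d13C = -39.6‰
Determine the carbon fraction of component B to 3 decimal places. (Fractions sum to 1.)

0.345

Let f_B and f_C be the unknown fractions; fractions sum to 1 so f_B + f_C = 0.723.
Mass balance: Σ fᵢ·δᵢ = δ_bulk ⇒ f_B·(-22.7) + f_C·(-39.6) = -24.8 − (-1.994) = -22.806
Substitute f_C = 0.723 − f_B:
f_B·(-22.7 − -39.6) = -22.806 − 0.723×(-39.6) = 5.825
f_B = 5.825 / 16.9 = 0.3447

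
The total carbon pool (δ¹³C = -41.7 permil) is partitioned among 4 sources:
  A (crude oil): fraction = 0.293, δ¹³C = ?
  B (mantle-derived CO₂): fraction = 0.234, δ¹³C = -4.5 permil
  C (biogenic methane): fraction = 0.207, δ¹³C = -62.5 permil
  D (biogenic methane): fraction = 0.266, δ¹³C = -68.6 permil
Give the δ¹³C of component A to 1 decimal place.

Isotope mass balance: δ_bulk = Σ fᵢ·δᵢ.
-41.7 = 0.293×δ_A + 0.234×(-4.5) + 0.207×(-62.5) + 0.266×(-68.6)
0.293·δ_A = -41.7 − (-32.238) = -9.462
δ_A = -9.462 / 0.293 = -32.29 permil

-32.3 permil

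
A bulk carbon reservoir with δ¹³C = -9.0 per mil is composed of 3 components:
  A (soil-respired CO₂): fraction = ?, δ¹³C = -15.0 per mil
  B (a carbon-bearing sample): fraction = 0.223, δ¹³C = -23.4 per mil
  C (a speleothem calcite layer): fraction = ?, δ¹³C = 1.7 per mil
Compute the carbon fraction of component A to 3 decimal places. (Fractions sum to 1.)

0.306

Let f_A and f_C be the unknown fractions; fractions sum to 1 so f_A + f_C = 0.777.
Mass balance: Σ fᵢ·δᵢ = δ_bulk ⇒ f_A·(-15.0) + f_C·(1.7) = -9.0 − (-5.218) = -3.782
Substitute f_C = 0.777 − f_A:
f_A·(-15.0 − 1.7) = -3.782 − 0.777×(1.7) = -5.103
f_A = -5.103 / -16.7 = 0.3056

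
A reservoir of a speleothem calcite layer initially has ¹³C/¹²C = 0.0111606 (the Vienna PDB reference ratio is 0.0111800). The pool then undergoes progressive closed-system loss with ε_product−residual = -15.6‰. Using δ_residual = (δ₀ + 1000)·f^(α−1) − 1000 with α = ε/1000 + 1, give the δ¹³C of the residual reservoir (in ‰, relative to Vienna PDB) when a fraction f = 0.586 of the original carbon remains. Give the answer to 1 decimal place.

6.6‰

δ₀ = (0.0111606/0.0111800 − 1)×1000 = (0.998265 − 1)×1000 = -1.735‰
α − 1 = ε/1000 = -0.0156
f^(α−1) = 0.586^(-0.0156) = 1.008372
δ_res = (-1.735 + 1000) × 1.008372 − 1000 = 1006.622 − 1000 = 6.62‰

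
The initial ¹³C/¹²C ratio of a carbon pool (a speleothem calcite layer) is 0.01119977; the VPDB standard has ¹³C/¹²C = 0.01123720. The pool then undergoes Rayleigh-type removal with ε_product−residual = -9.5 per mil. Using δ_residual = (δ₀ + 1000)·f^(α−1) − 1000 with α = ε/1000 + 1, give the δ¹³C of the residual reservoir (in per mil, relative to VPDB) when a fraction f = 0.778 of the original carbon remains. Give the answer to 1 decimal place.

-1.0 per mil

δ₀ = (0.01119977/0.01123720 − 1)×1000 = (0.996669 − 1)×1000 = -3.331 per mil
α − 1 = ε/1000 = -0.0095
f^(α−1) = 0.778^(-0.0095) = 1.002388
δ_res = (-3.331 + 1000) × 1.002388 − 1000 = 999.049 − 1000 = -0.95 per mil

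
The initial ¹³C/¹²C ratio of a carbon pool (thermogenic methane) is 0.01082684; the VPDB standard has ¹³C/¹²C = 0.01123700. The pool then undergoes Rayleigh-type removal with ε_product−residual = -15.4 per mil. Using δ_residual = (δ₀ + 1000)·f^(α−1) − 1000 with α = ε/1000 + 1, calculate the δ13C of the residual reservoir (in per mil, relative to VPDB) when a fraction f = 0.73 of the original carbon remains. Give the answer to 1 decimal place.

δ₀ = (0.01082684/0.01123700 − 1)×1000 = (0.963499 − 1)×1000 = -36.501 per mil
α − 1 = ε/1000 = -0.0154
f^(α−1) = 0.73^(-0.0154) = 1.004858
δ_res = (-36.501 + 1000) × 1.004858 − 1000 = 968.180 − 1000 = -31.82 per mil

-31.8 per mil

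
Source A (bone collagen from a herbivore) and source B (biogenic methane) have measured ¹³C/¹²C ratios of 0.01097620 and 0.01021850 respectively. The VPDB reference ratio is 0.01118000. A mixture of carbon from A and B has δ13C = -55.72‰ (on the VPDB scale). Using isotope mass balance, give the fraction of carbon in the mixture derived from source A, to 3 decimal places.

δ_A = (0.01097620/0.01118000 − 1)×1000 = (0.981771 − 1)×1000 = -18.229‰
δ_B = (0.01021850/0.01118000 − 1)×1000 = (0.913998 − 1)×1000 = -86.002‰
f_A = (δ_mix − δ_B)/(δ_A − δ_B) = (-55.72 − (-86.002))/(-18.229 − (-86.002))
f_A = 30.282 / 67.773 = 0.4468

0.447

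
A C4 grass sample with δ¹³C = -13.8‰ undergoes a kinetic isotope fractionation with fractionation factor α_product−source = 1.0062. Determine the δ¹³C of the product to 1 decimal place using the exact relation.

δ_product = (δ_source + 1000)·α − 1000
δ_product = (-13.8 + 1000) × 1.0062 − 1000
δ_product = 992.314 − 1000 = -7.69‰

-7.7‰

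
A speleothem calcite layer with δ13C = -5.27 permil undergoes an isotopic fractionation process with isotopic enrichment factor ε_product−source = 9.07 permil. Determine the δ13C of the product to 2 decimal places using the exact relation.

3.75 permil

Exactly, δ_product = (δ_source + 1000)·(ε/1000 + 1) − 1000.
δ_product = (-5.27 + 1000) × (9.07/1000 + 1) − 1000
δ_product = 3.752 permil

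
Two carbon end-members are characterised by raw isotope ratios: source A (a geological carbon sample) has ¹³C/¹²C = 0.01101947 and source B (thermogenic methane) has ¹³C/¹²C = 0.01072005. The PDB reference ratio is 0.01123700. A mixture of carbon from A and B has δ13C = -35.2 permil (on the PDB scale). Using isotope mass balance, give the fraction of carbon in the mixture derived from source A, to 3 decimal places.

δ_A = (0.01101947/0.01123700 − 1)×1000 = (0.980642 − 1)×1000 = -19.358 permil
δ_B = (0.01072005/0.01123700 − 1)×1000 = (0.953996 − 1)×1000 = -46.004 permil
f_A = (δ_mix − δ_B)/(δ_A − δ_B) = (-35.2 − (-46.004))/(-19.358 − (-46.004))
f_A = 10.804 / 26.646 = 0.4055

0.405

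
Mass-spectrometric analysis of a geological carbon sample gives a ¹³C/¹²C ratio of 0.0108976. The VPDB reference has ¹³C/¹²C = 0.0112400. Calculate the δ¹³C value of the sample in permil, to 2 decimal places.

δ¹³C = (R_sample / R_standard − 1) × 1000
R_sample / R_standard = 0.0108976 / 0.0112400 = 0.969537
δ¹³C = (0.969537 − 1) × 1000 = -30.463 permil

-30.46 permil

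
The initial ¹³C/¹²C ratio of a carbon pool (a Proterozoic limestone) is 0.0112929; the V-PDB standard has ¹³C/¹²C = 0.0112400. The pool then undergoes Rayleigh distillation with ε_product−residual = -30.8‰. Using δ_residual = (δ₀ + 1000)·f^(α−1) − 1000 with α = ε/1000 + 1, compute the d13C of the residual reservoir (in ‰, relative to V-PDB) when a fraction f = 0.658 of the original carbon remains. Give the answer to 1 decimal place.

17.7‰

δ₀ = (0.0112929/0.0112400 − 1)×1000 = (1.004706 − 1)×1000 = 4.706‰
α − 1 = ε/1000 = -0.0308
f^(α−1) = 0.658^(-0.0308) = 1.012975
δ_res = (4.706 + 1000) × 1.012975 − 1000 = 1017.742 − 1000 = 17.74‰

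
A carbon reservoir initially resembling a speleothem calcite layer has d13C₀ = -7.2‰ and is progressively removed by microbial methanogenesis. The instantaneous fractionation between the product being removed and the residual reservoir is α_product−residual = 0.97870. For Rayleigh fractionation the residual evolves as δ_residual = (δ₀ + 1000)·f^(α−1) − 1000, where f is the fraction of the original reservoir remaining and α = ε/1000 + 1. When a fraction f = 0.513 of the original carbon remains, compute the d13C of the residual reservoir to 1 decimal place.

Rayleigh residual: δ_res = (δ₀ + 1000)·f^(α−1) − 1000
α − 1 = -0.02130
f^(α−1) = 0.513^(-0.02130) = 1.014319
δ_res = (-7.2 + 1000) × 1.014319 − 1000 = 1007.016 − 1000 = 7.02‰

7.0‰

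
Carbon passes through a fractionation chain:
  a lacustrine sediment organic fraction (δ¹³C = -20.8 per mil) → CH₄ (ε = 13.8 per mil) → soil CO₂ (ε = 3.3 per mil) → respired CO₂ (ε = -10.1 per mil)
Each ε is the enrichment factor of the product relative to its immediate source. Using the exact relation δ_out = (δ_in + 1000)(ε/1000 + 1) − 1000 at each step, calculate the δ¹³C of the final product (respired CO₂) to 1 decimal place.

-14.1 per mil

step 1: δ = (-20.80 + 1000)·(13.8/1000 + 1) − 1000 = -7.29 per mil
step 2: δ = (-7.29 + 1000)·(3.3/1000 + 1) − 1000 = -4.01 per mil
step 3: δ = (-4.01 + 1000)·(-10.1/1000 + 1) − 1000 = -14.07 per mil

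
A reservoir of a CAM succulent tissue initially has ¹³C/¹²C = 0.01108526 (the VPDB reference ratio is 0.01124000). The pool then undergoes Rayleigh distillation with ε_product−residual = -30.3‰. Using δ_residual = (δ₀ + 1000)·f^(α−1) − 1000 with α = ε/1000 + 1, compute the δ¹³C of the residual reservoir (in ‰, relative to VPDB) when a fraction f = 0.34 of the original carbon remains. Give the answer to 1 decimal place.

δ₀ = (0.01108526/0.01124000 − 1)×1000 = (0.986233 − 1)×1000 = -13.767‰
α − 1 = ε/1000 = -0.0303
f^(α−1) = 0.34^(-0.0303) = 1.033228
δ_res = (-13.767 + 1000) × 1.033228 − 1000 = 1019.004 − 1000 = 19.00‰

19.0‰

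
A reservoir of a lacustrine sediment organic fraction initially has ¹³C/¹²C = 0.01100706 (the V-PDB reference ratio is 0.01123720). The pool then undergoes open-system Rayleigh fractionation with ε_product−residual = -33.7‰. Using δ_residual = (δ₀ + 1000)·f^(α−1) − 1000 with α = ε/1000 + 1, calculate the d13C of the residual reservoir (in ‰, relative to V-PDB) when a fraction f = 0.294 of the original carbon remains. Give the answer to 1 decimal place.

δ₀ = (0.01100706/0.01123720 − 1)×1000 = (0.979520 − 1)×1000 = -20.480‰
α − 1 = ε/1000 = -0.0337
f^(α−1) = 0.294^(-0.0337) = 1.042118
δ_res = (-20.480 + 1000) × 1.042118 − 1000 = 1020.775 − 1000 = 20.77‰

20.8‰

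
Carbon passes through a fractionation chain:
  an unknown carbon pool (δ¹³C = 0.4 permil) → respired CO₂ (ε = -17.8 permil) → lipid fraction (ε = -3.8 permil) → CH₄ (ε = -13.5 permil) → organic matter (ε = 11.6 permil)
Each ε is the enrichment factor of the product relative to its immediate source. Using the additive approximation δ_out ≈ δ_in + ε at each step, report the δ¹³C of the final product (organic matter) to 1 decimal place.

-23.1 permil

step 1: δ ≈ 0.4 + (-17.8) = -17.4 permil
step 2: δ ≈ -17.4 + (-3.8) = -21.2 permil
step 3: δ ≈ -21.2 + (-13.5) = -34.7 permil
step 4: δ ≈ -34.7 + (11.6) = -23.1 permil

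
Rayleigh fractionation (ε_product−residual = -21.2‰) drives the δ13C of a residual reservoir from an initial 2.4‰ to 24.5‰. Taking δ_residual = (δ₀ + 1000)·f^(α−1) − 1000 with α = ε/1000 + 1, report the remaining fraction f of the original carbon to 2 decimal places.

0.36

α − 1 = ε/1000 = -0.0212
(δ_res + 1000)/(δ₀ + 1000) = (24.5 + 1000)/(2.4 + 1000) = 1024.5/1002.4 = 1.022047
f = 1.022047^(1/-0.0212) = exp(ln(1.022047)/-0.0212) = exp(0.02181/-0.0212)
f = exp(-1.0287) = 0.3575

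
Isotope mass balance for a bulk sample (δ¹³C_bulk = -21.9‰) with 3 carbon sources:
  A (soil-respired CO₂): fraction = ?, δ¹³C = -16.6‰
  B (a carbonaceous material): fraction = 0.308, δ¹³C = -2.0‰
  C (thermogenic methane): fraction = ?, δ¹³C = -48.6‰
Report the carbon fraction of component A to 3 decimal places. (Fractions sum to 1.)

Let f_A and f_C be the unknown fractions; fractions sum to 1 so f_A + f_C = 0.692.
Mass balance: Σ fᵢ·δᵢ = δ_bulk ⇒ f_A·(-16.6) + f_C·(-48.6) = -21.9 − (-0.616) = -21.284
Substitute f_C = 0.692 − f_A:
f_A·(-16.6 − -48.6) = -21.284 − 0.692×(-48.6) = 12.347
f_A = 12.347 / 32.0 = 0.3859

0.386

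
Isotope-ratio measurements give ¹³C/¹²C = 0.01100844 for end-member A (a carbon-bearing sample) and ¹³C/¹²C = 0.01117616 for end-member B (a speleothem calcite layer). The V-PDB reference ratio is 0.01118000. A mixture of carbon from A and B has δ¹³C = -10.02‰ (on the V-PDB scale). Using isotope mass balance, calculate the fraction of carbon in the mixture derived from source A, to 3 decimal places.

δ_A = (0.01100844/0.01118000 − 1)×1000 = (0.984655 − 1)×1000 = -15.345‰
δ_B = (0.01117616/0.01118000 − 1)×1000 = (0.999657 − 1)×1000 = -0.343‰
f_A = (δ_mix − δ_B)/(δ_A − δ_B) = (-10.02 − (-0.343))/(-15.345 − (-0.343))
f_A = -9.677 / -15.002 = 0.6450

0.645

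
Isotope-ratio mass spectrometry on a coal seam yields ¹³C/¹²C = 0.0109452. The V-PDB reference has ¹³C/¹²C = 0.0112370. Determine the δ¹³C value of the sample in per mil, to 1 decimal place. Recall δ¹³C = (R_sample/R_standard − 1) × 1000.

-26.0 per mil

δ¹³C = (R_sample / R_standard − 1) × 1000
R_sample / R_standard = 0.0109452 / 0.0112370 = 0.974032
δ¹³C = (0.974032 − 1) × 1000 = -25.97 per mil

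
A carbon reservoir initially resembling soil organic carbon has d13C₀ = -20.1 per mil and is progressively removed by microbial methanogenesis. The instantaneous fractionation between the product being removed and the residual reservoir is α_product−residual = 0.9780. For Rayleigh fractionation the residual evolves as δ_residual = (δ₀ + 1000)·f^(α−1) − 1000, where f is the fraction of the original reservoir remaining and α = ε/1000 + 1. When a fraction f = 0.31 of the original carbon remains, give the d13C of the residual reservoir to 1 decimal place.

Rayleigh residual: δ_res = (δ₀ + 1000)·f^(α−1) − 1000
α − 1 = -0.02200
f^(α−1) = 0.31^(-0.02200) = 1.026101
δ_res = (-20.1 + 1000) × 1.026101 − 1000 = 1005.476 − 1000 = 5.48 per mil

5.5 per mil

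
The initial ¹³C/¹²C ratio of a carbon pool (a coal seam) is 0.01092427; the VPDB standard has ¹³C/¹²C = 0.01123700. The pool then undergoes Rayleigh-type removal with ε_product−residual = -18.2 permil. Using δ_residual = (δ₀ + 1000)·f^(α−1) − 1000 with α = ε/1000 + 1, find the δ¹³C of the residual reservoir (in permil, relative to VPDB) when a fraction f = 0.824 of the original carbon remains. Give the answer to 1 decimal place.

-24.4 permil

δ₀ = (0.01092427/0.01123700 − 1)×1000 = (0.972170 − 1)×1000 = -27.830 permil
α − 1 = ε/1000 = -0.0182
f^(α−1) = 0.824^(-0.0182) = 1.003529
δ_res = (-27.830 + 1000) × 1.003529 − 1000 = 975.601 − 1000 = -24.40 permil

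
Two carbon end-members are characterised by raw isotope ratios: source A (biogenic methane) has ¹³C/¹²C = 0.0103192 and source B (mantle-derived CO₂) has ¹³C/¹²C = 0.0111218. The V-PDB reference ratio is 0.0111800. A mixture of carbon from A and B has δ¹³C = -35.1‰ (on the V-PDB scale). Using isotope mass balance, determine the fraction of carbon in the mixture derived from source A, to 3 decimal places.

0.416

δ_A = (0.0103192/0.0111800 − 1)×1000 = (0.923005 − 1)×1000 = -76.995‰
δ_B = (0.0111218/0.0111800 − 1)×1000 = (0.994794 − 1)×1000 = -5.206‰
f_A = (δ_mix − δ_B)/(δ_A − δ_B) = (-35.1 − (-5.206))/(-76.995 − (-5.206))
f_A = -29.894 / -71.789 = 0.4164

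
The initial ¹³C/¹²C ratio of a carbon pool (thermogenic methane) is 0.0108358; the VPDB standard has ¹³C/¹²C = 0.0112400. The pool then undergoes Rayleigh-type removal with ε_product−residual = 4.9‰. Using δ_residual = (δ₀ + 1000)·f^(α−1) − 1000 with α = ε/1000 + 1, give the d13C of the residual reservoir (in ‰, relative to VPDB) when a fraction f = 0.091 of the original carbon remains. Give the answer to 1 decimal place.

-47.2‰

δ₀ = (0.0108358/0.0112400 − 1)×1000 = (0.964039 − 1)×1000 = -35.961‰
α − 1 = ε/1000 = 0.0049
f^(α−1) = 0.091^(0.0049) = 0.988324
δ_res = (-35.961 + 1000) × 0.988324 − 1000 = 952.783 − 1000 = -47.22‰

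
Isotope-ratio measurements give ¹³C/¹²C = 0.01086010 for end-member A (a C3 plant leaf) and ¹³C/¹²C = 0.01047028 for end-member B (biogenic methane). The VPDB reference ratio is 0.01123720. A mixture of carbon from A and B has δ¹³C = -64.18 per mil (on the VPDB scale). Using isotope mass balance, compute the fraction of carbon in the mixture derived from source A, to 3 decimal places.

δ_A = (0.01086010/0.01123720 − 1)×1000 = (0.966442 − 1)×1000 = -33.558 per mil
δ_B = (0.01047028/0.01123720 − 1)×1000 = (0.931752 − 1)×1000 = -68.248 per mil
f_A = (δ_mix − δ_B)/(δ_A − δ_B) = (-64.18 − (-68.248))/(-33.558 − (-68.248))
f_A = 4.068 / 34.690 = 0.1173

0.117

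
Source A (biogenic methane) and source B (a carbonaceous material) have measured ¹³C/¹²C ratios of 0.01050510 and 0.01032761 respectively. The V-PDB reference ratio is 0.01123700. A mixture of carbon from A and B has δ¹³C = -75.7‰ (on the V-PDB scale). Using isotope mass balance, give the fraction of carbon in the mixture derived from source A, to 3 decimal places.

δ_A = (0.01050510/0.01123700 − 1)×1000 = (0.934867 − 1)×1000 = -65.133‰
δ_B = (0.01032761/0.01123700 − 1)×1000 = (0.919072 − 1)×1000 = -80.928‰
f_A = (δ_mix − δ_B)/(δ_A − δ_B) = (-75.7 − (-80.928))/(-65.133 − (-80.928))
f_A = 5.228 / 15.795 = 0.3310

0.331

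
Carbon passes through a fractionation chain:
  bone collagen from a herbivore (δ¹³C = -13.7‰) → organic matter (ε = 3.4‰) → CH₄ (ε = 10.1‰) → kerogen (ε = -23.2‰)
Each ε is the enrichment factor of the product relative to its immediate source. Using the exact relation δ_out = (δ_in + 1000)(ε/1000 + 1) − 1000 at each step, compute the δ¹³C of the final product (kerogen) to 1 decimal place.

-23.5‰

step 1: δ = (-13.70 + 1000)·(3.4/1000 + 1) − 1000 = -10.35‰
step 2: δ = (-10.35 + 1000)·(10.1/1000 + 1) − 1000 = -0.35‰
step 3: δ = (-0.35 + 1000)·(-23.2/1000 + 1) − 1000 = -23.54‰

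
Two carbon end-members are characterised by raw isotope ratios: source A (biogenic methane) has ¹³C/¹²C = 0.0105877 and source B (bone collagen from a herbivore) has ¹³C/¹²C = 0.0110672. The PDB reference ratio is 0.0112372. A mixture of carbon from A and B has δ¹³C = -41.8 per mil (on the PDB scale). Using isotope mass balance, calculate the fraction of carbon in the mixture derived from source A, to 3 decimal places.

0.625

δ_A = (0.0105877/0.0112372 − 1)×1000 = (0.942201 − 1)×1000 = -57.799 per mil
δ_B = (0.0110672/0.0112372 − 1)×1000 = (0.984872 − 1)×1000 = -15.128 per mil
f_A = (δ_mix − δ_B)/(δ_A − δ_B) = (-41.8 − (-15.128))/(-57.799 − (-15.128))
f_A = -26.672 / -42.671 = 0.6251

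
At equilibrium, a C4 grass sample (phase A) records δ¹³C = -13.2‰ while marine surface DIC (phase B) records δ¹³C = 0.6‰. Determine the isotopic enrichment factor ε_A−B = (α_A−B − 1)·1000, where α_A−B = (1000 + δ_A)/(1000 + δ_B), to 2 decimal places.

-13.79‰

α_A−B = (1000 + -13.2) / (1000 + 0.6) = 986.8 / 1000.6 = 0.986208
ε_A−B = (0.986208 − 1) × 1000 = -13.792‰
(The approximation ε ≈ δ_A − δ_B would give -13.8‰.)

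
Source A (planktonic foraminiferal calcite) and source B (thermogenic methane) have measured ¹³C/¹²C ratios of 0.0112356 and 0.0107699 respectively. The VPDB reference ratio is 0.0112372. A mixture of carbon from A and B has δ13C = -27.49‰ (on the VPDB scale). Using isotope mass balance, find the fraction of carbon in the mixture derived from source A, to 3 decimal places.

δ_A = (0.0112356/0.0112372 − 1)×1000 = (0.999858 − 1)×1000 = -0.142‰
δ_B = (0.0107699/0.0112372 − 1)×1000 = (0.958415 − 1)×1000 = -41.585‰
f_A = (δ_mix − δ_B)/(δ_A − δ_B) = (-27.49 − (-41.585))/(-0.142 − (-41.585))
f_A = 14.095 / 41.443 = 0.3401

0.340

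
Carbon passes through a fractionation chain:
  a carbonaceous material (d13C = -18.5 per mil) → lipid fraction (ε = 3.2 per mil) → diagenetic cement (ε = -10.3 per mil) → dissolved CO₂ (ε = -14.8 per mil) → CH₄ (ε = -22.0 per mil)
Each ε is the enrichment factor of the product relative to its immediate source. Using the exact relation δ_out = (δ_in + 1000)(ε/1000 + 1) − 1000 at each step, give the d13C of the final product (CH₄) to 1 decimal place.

-61.0 per mil

step 1: δ = (-18.50 + 1000)·(3.2/1000 + 1) − 1000 = -15.36 per mil
step 2: δ = (-15.36 + 1000)·(-10.3/1000 + 1) − 1000 = -25.50 per mil
step 3: δ = (-25.50 + 1000)·(-14.8/1000 + 1) − 1000 = -39.92 per mil
step 4: δ = (-39.92 + 1000)·(-22.0/1000 + 1) − 1000 = -61.05 per mil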